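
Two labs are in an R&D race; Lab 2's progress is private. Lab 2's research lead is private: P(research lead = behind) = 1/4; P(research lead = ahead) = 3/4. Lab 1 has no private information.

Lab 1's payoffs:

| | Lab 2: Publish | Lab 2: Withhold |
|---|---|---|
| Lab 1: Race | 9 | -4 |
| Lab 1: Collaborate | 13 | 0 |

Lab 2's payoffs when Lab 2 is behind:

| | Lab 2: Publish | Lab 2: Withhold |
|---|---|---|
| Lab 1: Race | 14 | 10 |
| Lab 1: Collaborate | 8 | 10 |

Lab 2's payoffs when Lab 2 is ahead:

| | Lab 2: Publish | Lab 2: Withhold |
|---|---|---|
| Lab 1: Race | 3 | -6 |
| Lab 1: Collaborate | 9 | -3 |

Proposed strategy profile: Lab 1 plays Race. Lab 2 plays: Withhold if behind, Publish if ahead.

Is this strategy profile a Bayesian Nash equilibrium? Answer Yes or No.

No

Lab 1 plays Race: E[Race] = 1/4·(-4) + 3/4·(9) = 23/4; E[Collaborate] = 39/4. Not best-responding. ✗
Lab 2 (research lead behind), facing Race: Publish gives 14, Withhold gives 10. Proposed Withhold is not best — profitable deviation exists. ✗
Lab 2 (research lead ahead), facing Race: Publish gives 3, Withhold gives -6. Proposed Publish is best. ✓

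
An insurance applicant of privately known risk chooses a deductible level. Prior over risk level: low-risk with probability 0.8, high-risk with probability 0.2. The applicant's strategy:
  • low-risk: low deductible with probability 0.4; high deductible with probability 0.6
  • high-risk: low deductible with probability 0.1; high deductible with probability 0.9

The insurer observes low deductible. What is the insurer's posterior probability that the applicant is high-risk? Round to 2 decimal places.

0.06

Apply Bayes' rule using the sender's strategy as the likelihood.
P(low deductible) = 0.8·0.4 + 0.2·0.1 = 0.34
P(high-risk | low deductible) = (0.2·0.1) / 0.34 = 0.02 / 0.34 = 0.0588235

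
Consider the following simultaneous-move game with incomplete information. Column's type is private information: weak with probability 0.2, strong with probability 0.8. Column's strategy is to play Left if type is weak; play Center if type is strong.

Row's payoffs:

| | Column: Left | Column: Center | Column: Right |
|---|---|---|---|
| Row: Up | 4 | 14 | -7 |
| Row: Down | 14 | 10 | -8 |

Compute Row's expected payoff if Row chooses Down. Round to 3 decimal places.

E[Down] = 0.2·14 + 0.8·10 = 2.8 + 8 = 10.8

10.800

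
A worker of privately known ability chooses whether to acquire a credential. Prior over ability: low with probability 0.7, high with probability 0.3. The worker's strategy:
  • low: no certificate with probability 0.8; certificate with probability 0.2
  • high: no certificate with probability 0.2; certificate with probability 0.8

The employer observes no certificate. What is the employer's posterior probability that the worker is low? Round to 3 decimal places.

P(no certificate) = 0.7·0.8 + 0.3·0.2 = 0.62
P(low | no certificate) = (0.7·0.8) / 0.62 = 0.56 / 0.62 = 0.903226

0.903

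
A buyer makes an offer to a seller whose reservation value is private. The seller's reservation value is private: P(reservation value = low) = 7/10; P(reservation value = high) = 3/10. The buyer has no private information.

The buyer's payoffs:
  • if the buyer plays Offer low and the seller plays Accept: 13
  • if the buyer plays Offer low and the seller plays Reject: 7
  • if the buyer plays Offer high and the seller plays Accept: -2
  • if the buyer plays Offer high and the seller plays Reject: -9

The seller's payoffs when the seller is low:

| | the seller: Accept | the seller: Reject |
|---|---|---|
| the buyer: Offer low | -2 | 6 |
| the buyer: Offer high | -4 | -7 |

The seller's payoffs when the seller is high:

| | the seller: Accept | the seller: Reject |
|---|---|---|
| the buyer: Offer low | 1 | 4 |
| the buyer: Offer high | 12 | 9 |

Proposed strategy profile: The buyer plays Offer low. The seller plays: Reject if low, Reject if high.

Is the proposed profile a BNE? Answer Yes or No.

A profile is a BNE iff every type of every player is best-responding given beliefs about the other side.
The buyer plays Offer low: E[Offer low] = 7/10·(7) + 3/10·(7) = 7; E[Offer high] = -9. Best-responding. ✓
The seller (reservation value low), facing Offer low: Accept gives -2, Reject gives 6. Proposed Reject is best. ✓
The seller (reservation value high), facing Offer low: Accept gives 1, Reject gives 4. Proposed Reject is best. ✓

Yes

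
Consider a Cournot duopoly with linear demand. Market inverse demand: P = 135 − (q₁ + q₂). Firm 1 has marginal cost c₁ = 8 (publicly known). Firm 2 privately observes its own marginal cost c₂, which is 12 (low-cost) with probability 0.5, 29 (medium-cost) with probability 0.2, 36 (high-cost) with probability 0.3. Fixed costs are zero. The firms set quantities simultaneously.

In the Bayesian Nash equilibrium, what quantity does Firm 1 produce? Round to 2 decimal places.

Each type of Firm 2 best-responds to q₁; Firm 1 best-responds to the expected q₂ over Firm 2's types.
Firm 2 with cost c maximizes (135 − (q₁+q₂) − c)·q₂, giving q₂(c) = (135 − c − q₁)/2.
E[c₂] = 0.5·12 + 0.2·29 + 0.3·36 = 22.6
Firm 1's FOC against E[q₂] yields q₁ = (135 − 2·8 + E[c₂])/3 = (135 − 16 + 22.6)/3 = 47.2.

47.20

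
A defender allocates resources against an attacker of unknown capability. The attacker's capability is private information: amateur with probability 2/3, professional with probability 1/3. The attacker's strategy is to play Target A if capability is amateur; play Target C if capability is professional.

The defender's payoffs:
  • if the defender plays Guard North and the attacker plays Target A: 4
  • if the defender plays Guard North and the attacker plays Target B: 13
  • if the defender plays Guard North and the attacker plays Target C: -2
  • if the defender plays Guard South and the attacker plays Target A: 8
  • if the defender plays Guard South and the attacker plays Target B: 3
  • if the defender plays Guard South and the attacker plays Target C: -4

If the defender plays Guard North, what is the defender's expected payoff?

2

E[Guard North] = 2/3·4 + 1/3·(-2) = 8/3 + (-2/3) = 2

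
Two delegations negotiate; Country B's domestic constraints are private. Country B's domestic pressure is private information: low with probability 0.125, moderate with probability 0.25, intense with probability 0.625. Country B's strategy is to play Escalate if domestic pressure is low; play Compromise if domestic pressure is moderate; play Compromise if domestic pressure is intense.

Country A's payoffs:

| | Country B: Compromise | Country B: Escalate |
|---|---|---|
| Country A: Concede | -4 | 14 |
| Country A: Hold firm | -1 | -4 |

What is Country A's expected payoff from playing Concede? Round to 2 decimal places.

Take the expectation over Country B's domestic pressure, weighting each type's action by its prior probability.
E[Concede] = 0.125·14 + 0.25·(-4) + 0.625·(-4) = 1.75 + (-1) + (-2.5) = -1.75

-1.75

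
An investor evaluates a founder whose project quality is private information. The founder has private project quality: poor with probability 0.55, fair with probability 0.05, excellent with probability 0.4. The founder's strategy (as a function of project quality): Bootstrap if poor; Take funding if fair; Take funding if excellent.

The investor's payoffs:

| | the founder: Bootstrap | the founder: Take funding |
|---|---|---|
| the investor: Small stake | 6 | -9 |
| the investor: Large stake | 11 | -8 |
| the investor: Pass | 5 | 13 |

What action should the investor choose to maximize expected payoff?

E[Small stake] = 0.55·(6) + 0.05·(-9) + 0.4·(-9) = -0.75
E[Large stake] = 0.55·(11) + 0.05·(-8) + 0.4·(-8) = 2.45
E[Pass] = 0.55·(5) + 0.05·(13) + 0.4·(13) = 8.6
Best response: Pass (8.6 is the largest).

Pass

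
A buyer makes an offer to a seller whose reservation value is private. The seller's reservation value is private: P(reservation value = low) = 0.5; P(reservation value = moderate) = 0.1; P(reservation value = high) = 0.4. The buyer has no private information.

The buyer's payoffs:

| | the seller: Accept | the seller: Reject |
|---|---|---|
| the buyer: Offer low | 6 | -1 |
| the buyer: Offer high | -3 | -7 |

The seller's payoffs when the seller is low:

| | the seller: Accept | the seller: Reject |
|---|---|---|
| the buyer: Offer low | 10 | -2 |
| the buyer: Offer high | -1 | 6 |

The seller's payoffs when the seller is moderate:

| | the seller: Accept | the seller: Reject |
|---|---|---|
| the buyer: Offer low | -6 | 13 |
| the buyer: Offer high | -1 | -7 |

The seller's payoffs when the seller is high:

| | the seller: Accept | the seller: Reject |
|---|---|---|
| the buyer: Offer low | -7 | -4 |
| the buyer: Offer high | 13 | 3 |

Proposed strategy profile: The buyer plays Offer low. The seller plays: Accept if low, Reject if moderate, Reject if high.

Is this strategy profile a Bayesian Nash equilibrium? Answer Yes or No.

The buyer plays Offer low: E[Offer low] = 0.5·(6) + 0.1·(-1) + 0.4·(-1) = 2.5; E[Offer high] = -5. Best-responding. ✓
The seller (reservation value low), facing Offer low: Accept gives 10, Reject gives -2. Proposed Accept is best. ✓
The seller (reservation value moderate), facing Offer low: Accept gives -6, Reject gives 13. Proposed Reject is best. ✓
The seller (reservation value high), facing Offer low: Accept gives -7, Reject gives -4. Proposed Reject is best. ✓

Yes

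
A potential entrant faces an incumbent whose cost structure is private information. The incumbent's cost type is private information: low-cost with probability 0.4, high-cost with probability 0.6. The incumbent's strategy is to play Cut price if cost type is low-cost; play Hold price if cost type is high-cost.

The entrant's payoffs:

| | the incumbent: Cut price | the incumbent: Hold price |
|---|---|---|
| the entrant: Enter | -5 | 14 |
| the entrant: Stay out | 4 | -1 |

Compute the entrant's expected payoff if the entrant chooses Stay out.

1

E[Stay out] = 0.4·4 + 0.6·(-1) = 1.6 + (-0.6) = 1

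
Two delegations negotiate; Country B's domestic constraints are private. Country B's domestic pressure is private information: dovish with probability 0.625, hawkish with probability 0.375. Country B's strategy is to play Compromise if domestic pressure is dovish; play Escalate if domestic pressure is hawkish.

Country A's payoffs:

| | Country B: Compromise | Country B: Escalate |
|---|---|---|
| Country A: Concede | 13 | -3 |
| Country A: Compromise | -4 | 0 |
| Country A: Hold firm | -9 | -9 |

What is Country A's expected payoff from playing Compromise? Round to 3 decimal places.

-2.500

Take the expectation over Country B's domestic pressure, weighting each type's action by its prior probability.
E[Compromise] = 0.625·(-4) + 0.375·0 = (-2.5) + 0 = -2.5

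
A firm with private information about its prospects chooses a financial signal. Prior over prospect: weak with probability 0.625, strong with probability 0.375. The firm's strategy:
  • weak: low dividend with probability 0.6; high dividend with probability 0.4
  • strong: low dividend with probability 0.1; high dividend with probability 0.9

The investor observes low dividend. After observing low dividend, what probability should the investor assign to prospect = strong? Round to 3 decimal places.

0.091

P(low dividend) = 0.625·0.6 + 0.375·0.1 = 0.4125
P(strong | low dividend) = (0.375·0.1) / 0.4125 = 0.0375 / 0.4125 = 0.0909091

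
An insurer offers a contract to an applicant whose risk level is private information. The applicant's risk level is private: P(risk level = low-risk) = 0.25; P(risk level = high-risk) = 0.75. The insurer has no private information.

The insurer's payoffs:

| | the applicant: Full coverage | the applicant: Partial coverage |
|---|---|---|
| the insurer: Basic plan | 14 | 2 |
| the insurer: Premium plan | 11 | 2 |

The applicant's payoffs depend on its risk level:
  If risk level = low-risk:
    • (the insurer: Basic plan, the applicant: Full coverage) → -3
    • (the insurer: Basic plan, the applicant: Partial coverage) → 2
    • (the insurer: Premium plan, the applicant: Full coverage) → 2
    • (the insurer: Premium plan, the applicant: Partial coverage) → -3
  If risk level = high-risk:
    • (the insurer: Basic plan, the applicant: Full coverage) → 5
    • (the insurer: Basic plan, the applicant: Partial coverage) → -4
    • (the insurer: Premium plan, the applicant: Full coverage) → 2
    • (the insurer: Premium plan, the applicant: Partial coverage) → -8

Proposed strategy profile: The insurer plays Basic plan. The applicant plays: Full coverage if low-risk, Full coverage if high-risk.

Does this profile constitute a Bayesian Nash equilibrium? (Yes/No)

The insurer plays Basic plan: E[Basic plan] = 0.25·(14) + 0.75·(14) = 14; E[Premium plan] = 11. Best-responding. ✓
The applicant (risk level low-risk), facing Basic plan: Full coverage gives -3, Partial coverage gives 2. Proposed Full coverage is not best — profitable deviation exists. ✗
The applicant (risk level high-risk), facing Basic plan: Full coverage gives 5, Partial coverage gives -4. Proposed Full coverage is best. ✓

No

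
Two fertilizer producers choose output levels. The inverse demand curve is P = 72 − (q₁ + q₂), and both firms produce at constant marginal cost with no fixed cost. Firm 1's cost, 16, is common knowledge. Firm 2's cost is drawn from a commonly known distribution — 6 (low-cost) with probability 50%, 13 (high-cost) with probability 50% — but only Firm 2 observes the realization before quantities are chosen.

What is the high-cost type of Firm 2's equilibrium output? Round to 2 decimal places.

Each type of Firm 2 best-responds to q₁; Firm 1 best-responds to the expected q₂ over Firm 2's types.
Firm 2 with cost c maximizes (72 − (q₁+q₂) − c)·q₂, giving q₂(c) = (72 − c − q₁)/2.
E[c₂] = 0.5·6 + 0.5·13 = 9.5
Firm 1's FOC against E[q₂] yields q₁ = (72 − 2·16 + E[c₂])/3 = (72 − 32 + 9.5)/3 = 16.5.
q₂(high-cost) = (72 − 13 − 16.5)/2 = 21.25.

21.25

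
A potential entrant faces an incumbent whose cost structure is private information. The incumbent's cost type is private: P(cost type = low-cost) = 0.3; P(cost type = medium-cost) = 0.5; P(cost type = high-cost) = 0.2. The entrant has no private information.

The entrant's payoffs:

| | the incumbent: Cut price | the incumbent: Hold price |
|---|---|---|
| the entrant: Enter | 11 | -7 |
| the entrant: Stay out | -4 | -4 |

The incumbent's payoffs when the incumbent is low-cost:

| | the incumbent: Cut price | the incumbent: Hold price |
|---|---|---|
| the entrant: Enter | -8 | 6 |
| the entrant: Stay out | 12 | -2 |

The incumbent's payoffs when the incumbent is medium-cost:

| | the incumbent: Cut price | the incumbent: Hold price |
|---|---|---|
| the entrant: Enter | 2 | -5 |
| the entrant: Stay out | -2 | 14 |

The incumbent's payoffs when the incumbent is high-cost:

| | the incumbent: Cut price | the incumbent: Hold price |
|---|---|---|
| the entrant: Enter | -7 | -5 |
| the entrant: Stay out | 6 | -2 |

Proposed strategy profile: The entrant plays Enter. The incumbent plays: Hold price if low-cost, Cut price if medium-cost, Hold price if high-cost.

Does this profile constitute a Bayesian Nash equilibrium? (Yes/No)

The entrant plays Enter: E[Enter] = 0.3·(-7) + 0.5·(11) + 0.2·(-7) = 2; E[Stay out] = -4. Best-responding. ✓
The incumbent (cost type low-cost), facing Enter: Cut price gives -8, Hold price gives 6. Proposed Hold price is best. ✓
The incumbent (cost type medium-cost), facing Enter: Cut price gives 2, Hold price gives -5. Proposed Cut price is best. ✓
The incumbent (cost type high-cost), facing Enter: Cut price gives -7, Hold price gives -5. Proposed Hold price is best. ✓

Yes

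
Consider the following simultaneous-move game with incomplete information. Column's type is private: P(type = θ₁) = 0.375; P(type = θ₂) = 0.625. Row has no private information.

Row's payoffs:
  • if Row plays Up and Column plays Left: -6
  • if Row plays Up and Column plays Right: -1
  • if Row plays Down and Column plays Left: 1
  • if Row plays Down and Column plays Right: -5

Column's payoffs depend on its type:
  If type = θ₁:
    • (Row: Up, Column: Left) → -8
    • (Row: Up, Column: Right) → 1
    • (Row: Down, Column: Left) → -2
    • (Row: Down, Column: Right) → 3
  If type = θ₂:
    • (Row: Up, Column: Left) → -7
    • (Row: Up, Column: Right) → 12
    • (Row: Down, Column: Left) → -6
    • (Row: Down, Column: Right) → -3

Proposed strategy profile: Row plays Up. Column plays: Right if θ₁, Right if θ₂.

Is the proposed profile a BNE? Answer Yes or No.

A profile is a BNE iff every type of every player is best-responding given beliefs about the other side.
Row plays Up: E[Up] = 0.375·(-1) + 0.625·(-1) = -1; E[Down] = -5. Best-responding. ✓
Column (type θ₁), facing Up: Left gives -8, Right gives 1. Proposed Right is best. ✓
Column (type θ₂), facing Up: Left gives -7, Right gives 12. Proposed Right is best. ✓

Yes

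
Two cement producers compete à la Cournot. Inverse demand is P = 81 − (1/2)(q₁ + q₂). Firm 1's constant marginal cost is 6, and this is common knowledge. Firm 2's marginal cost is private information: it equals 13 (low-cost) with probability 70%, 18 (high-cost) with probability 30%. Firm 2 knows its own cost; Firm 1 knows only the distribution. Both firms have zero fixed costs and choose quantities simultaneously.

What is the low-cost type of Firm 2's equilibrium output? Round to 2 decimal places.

Firm 2 with cost c maximizes (81 − (1/2)(q₁+q₂) − c)·q₂, giving q₂(c) = (81 − c − (1/2)q₁).
E[c₂] = 0.7·13 + 0.3·18 = 14.5
Firm 1's FOC against E[q₂] yields q₁ = (81 − 2·6 + E[c₂])/(3/2) = (81 − 12 + 14.5)/(3/2) = 55.6667.
q₂(low-cost) = (81 − 13 − (1/2)·55.6667) = 40.1667.

40.17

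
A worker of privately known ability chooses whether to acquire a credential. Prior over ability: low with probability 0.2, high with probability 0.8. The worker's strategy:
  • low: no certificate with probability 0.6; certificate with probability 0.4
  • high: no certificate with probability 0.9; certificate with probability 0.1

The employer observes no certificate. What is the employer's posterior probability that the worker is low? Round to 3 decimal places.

0.143

Apply Bayes' rule using the sender's strategy as the likelihood.
P(no certificate) = 0.2·0.6 + 0.8·0.9 = 0.84
P(low | no certificate) = (0.2·0.6) / 0.84 = 0.12 / 0.84 = 0.142857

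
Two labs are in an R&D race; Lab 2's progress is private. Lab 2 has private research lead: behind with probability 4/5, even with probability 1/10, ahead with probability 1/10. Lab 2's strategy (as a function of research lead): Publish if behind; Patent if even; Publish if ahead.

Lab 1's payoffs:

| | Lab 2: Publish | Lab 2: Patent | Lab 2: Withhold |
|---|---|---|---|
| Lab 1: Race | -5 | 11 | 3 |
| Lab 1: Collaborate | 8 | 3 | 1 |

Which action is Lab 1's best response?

Collaborate

E[Race] = 4/5·(-5) + 1/10·(11) + 1/10·(-5) = -17/5
E[Collaborate] = 4/5·(8) + 1/10·(3) + 1/10·(8) = 15/2
Best response: Collaborate (15/2 is the largest).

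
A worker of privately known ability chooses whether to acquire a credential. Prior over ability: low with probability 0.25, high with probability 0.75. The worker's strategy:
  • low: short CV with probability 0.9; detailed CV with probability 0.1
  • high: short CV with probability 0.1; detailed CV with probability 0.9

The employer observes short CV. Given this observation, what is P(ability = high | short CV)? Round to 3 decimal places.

0.250

P(short CV) = 0.25·0.9 + 0.75·0.1 = 0.3
P(high | short CV) = (0.75·0.1) / 0.3 = 0.075 / 0.3 = 0.25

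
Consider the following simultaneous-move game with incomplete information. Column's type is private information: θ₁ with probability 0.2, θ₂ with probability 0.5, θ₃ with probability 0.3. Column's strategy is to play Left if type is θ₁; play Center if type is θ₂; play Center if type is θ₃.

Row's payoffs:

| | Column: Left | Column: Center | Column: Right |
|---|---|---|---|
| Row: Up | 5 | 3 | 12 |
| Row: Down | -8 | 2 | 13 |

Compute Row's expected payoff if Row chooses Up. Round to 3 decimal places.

Take the expectation over Column's type, weighting each type's action by its prior probability.
E[Up] = 0.2·5 + 0.5·3 + 0.3·3 = 1 + 1.5 + 0.9 = 3.4

3.400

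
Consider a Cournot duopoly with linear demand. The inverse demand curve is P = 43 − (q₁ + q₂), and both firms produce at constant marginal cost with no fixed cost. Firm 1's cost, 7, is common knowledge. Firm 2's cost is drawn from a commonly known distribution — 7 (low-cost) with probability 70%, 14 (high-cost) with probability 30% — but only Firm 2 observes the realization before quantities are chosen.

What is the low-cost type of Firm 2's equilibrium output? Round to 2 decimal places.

Type-c best response for Firm 2: q₂(c) = (43 − c)/2 − q₁/2.
Firm 1 maximizes expected profit; its first-order condition is 43 − 2q₁ − E[q₂] − 7 = 0.
Substituting E[q₂] and solving: E[c₂] = 9.1, so q₁ = (43 − 2·7 + 9.1)/3 = 12.7.
q₂(low-cost) = (43 − 7 − 12.7)/2 = 11.65.

11.65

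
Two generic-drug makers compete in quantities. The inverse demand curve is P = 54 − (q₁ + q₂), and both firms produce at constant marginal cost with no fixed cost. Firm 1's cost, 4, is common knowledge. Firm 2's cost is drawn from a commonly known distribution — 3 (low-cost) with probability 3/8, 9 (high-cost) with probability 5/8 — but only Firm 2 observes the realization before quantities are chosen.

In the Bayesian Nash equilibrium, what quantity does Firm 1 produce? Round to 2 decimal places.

Type-c best response for Firm 2: q₂(c) = (54 − c)/2 − q₁/2.
Firm 1 maximizes expected profit; its first-order condition is 54 − 2q₁ − E[q₂] − 4 = 0.
Substituting E[q₂] and solving: E[c₂] = 6.75, so q₁ = (54 − 2·4 + 6.75)/3 = 17.5833.

17.58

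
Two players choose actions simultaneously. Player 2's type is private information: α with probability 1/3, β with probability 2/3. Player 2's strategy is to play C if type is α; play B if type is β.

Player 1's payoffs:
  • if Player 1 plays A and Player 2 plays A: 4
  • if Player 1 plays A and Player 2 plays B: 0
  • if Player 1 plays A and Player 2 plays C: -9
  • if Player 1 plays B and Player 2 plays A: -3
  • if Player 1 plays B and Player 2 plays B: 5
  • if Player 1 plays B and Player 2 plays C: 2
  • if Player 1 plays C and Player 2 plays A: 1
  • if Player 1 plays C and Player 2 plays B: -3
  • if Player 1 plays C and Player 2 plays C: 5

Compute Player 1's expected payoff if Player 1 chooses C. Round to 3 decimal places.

E[C] = 1/3·5 + 2/3·(-3) = 5/3 + (-2) = -1/3

-0.333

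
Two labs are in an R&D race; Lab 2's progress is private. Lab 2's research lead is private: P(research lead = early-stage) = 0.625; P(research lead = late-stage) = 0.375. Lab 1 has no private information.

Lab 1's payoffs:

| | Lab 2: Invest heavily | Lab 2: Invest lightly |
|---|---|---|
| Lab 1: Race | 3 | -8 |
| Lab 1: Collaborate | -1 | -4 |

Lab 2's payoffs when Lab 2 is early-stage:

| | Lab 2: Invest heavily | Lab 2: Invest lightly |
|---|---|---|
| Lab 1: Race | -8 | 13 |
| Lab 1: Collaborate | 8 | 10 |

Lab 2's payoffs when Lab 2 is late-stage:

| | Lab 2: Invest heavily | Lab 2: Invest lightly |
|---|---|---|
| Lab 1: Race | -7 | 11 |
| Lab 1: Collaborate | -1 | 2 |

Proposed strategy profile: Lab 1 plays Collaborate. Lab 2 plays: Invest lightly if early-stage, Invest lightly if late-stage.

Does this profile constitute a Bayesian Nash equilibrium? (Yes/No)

A profile is a BNE iff every type of every player is best-responding given beliefs about the other side.
Lab 1 plays Collaborate: E[Collaborate] = 0.625·(-4) + 0.375·(-4) = -4; E[Race] = -8. Best-responding. ✓
Lab 2 (research lead early-stage), facing Collaborate: Invest heavily gives 8, Invest lightly gives 10. Proposed Invest lightly is best. ✓
Lab 2 (research lead late-stage), facing Collaborate: Invest heavily gives -1, Invest lightly gives 2. Proposed Invest lightly is best. ✓

Yes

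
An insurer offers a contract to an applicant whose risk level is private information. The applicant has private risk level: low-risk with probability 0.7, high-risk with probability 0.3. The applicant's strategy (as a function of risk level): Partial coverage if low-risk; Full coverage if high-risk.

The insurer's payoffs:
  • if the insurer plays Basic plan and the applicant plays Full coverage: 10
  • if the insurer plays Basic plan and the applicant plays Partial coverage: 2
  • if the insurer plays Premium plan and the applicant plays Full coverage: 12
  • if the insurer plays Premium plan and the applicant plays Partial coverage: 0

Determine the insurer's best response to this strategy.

Basic plan

E[Basic plan] = 0.7·(2) + 0.3·(10) = 4.4
E[Premium plan] = 0.7·(0) + 0.3·(12) = 3.6
Best response: Basic plan (4.4 is the largest).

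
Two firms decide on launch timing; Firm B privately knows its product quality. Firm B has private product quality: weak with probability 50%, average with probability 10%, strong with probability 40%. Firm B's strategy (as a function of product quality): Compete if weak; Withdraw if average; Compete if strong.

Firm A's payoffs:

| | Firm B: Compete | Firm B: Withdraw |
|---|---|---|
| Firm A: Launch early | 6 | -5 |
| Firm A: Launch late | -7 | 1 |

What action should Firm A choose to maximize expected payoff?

Launch early

E[Launch early] = 0.5·(6) + 0.1·(-5) + 0.4·(6) = 4.9
E[Launch late] = 0.5·(-7) + 0.1·(1) + 0.4·(-7) = -6.2
Best response: Launch early (4.9 is the largest).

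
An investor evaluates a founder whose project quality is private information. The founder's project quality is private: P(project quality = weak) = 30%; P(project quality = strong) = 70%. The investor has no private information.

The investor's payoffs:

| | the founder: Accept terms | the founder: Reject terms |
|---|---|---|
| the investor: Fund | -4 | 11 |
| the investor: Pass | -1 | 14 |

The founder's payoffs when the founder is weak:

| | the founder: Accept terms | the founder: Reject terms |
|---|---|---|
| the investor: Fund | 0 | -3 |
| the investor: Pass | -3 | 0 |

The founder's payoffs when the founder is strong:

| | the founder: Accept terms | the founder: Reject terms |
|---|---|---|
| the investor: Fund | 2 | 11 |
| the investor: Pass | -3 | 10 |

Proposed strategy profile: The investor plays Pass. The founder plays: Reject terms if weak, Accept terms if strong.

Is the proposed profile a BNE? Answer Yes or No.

The investor plays Pass: E[Pass] = 0.3·(14) + 0.7·(-1) = 3.5; E[Fund] = 0.5. Best-responding. ✓
The founder (project quality weak), facing Pass: Accept terms gives -3, Reject terms gives 0. Proposed Reject terms is best. ✓
The founder (project quality strong), facing Pass: Accept terms gives -3, Reject terms gives 10. Proposed Accept terms is not best — profitable deviation exists. ✗

No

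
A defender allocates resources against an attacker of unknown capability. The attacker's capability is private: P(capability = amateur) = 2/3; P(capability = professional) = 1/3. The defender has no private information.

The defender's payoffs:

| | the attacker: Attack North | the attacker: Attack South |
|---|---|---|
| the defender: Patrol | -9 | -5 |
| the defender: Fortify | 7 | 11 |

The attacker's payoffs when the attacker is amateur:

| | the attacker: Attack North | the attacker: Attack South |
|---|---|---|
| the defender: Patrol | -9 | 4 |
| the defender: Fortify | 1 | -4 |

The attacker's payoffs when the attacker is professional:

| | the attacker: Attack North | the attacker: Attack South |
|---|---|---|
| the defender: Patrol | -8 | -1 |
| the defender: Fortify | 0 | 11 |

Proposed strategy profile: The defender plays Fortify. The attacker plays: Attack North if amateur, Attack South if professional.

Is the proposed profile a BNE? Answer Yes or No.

The defender plays Fortify: E[Fortify] = 2/3·(7) + 1/3·(11) = 25/3; E[Patrol] = -23/3. Best-responding. ✓
The attacker (capability amateur), facing Fortify: Attack North gives 1, Attack South gives -4. Proposed Attack North is best. ✓
The attacker (capability professional), facing Fortify: Attack North gives 0, Attack South gives 11. Proposed Attack South is best. ✓

Yes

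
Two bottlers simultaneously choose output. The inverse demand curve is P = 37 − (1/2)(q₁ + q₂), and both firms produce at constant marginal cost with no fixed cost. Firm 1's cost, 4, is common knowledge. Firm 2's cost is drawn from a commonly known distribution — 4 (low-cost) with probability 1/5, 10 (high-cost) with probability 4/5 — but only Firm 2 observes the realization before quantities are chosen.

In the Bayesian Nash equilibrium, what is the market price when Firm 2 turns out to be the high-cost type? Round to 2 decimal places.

Type-c best response for Firm 2: q₂(c) = (37 − c) − q₁/2.
Firm 1 maximizes expected profit; its first-order condition is 37 − q₁ − (1/2)E[q₂] − 4 = 0.
Substituting E[q₂] and solving: E[c₂] = 8.8, so q₁ = (37 − 2·4 + 8.8)/(3/2) = 25.2.
q₂(high-cost) = 14.4, so P = 37 − (1/2)·(25.2 + 14.4) = 17.2.

17.20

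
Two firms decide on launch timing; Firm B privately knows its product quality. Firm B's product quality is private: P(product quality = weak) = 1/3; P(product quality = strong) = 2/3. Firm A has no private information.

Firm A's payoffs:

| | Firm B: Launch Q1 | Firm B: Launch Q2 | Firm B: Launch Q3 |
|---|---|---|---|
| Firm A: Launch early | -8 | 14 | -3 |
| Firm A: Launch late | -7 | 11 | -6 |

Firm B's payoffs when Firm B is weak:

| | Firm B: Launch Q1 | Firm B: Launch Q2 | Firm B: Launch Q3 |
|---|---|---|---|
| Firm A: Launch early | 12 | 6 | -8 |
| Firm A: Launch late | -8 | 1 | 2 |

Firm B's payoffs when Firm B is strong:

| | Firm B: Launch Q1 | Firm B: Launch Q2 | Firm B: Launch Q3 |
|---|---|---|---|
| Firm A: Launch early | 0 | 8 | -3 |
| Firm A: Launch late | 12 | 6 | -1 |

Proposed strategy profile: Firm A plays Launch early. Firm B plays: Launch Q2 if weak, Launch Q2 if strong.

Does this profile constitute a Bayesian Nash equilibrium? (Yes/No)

Firm A plays Launch early: E[Launch early] = 1/3·(14) + 2/3·(14) = 14; E[Launch late] = 11. Best-responding. ✓
Firm B (product quality weak), facing Launch early: Launch Q1 gives 12, Launch Q2 gives 6, Launch Q3 gives -8. Proposed Launch Q2 is not best — profitable deviation exists. ✗
Firm B (product quality strong), facing Launch early: Launch Q1 gives 0, Launch Q2 gives 8, Launch Q3 gives -3. Proposed Launch Q2 is best. ✓

No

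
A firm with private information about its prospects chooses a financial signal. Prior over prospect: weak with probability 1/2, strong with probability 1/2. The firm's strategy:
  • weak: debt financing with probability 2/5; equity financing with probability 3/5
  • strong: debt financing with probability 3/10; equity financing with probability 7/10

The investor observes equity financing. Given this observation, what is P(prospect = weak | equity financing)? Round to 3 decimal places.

0.462

Apply Bayes' rule using the sender's strategy as the likelihood.
P(equity financing) = (1/2)·(3/5) + (1/2)·(7/10) = 13/20
P(weak | equity financing) = ((1/2)·(3/5)) / (13/20) = (3/10) / (13/20) = 6/13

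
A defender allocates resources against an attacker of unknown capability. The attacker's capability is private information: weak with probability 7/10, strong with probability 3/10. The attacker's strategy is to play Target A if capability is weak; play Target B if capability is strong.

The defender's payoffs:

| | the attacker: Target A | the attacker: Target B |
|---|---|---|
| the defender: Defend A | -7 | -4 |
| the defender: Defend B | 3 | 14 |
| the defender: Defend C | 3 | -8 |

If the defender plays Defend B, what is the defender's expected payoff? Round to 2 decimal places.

Take the expectation over the attacker's capability, weighting each type's action by its prior probability.
E[Defend B] = 7/10·3 + 3/10·14 = 21/10 + 21/5 = 63/10

6.30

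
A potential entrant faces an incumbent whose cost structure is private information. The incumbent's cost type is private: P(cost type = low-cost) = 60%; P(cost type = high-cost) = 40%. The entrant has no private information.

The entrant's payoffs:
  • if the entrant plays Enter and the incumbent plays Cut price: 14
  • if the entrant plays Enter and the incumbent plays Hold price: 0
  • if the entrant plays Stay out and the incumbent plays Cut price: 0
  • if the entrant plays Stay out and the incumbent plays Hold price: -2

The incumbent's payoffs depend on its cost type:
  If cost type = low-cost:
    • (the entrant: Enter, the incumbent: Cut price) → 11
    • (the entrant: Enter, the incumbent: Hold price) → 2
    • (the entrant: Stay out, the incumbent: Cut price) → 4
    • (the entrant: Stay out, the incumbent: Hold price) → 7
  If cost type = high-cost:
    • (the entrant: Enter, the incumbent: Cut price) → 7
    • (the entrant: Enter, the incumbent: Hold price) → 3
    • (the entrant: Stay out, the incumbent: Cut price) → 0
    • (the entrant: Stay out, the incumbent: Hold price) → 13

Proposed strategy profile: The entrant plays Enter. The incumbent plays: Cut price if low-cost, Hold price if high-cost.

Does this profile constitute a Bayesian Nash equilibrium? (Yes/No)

The entrant plays Enter: E[Enter] = 0.6·(14) + 0.4·(0) = 8.4; E[Stay out] = -0.8. Best-responding. ✓
The incumbent (cost type low-cost), facing Enter: Cut price gives 11, Hold price gives 2. Proposed Cut price is best. ✓
The incumbent (cost type high-cost), facing Enter: Cut price gives 7, Hold price gives 3. Proposed Hold price is not best — profitable deviation exists. ✗

No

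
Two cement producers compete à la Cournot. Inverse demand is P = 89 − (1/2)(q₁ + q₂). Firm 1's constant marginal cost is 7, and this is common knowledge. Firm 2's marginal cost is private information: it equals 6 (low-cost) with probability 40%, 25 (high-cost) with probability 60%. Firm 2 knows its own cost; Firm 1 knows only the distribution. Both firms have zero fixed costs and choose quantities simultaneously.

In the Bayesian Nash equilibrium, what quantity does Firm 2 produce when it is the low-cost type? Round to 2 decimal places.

Type-c best response for Firm 2: q₂(c) = (89 − c) − q₁/2.
Firm 1 maximizes expected profit; its first-order condition is 89 − q₁ − (1/2)E[q₂] − 7 = 0.
Substituting E[q₂] and solving: E[c₂] = 17.4, so q₁ = (89 − 2·7 + 17.4)/(3/2) = 61.6.
q₂(low-cost) = (89 − 6 − (1/2)·61.6) = 52.2.

52.20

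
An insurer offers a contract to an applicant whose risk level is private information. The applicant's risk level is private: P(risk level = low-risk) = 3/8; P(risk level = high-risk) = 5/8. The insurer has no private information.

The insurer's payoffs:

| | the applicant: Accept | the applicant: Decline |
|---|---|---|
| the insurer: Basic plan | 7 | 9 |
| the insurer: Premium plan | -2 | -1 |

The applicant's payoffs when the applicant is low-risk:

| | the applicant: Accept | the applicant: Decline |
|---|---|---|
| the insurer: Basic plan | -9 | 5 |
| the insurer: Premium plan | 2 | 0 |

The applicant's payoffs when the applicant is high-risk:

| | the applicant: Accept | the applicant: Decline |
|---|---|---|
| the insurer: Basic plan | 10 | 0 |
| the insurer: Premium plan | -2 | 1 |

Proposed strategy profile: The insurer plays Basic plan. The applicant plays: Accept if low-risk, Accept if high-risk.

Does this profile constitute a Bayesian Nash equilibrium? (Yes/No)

A profile is a BNE iff every type of every player is best-responding given beliefs about the other side.
The insurer plays Basic plan: E[Basic plan] = 3/8·(7) + 5/8·(7) = 7; E[Premium plan] = -2. Best-responding. ✓
The applicant (risk level low-risk), facing Basic plan: Accept gives -9, Decline gives 5. Proposed Accept is not best — profitable deviation exists. ✗
The applicant (risk level high-risk), facing Basic plan: Accept gives 10, Decline gives 0. Proposed Accept is best. ✓

No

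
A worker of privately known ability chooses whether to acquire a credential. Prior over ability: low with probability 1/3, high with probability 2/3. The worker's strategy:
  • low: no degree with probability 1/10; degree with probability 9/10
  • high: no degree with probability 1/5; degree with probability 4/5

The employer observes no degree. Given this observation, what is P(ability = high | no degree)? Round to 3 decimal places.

0.800

P(no degree) = (1/3)·(1/10) + (2/3)·(1/5) = 1/6
P(high | no degree) = ((2/3)·(1/5)) / (1/6) = (2/15) / (1/6) = 4/5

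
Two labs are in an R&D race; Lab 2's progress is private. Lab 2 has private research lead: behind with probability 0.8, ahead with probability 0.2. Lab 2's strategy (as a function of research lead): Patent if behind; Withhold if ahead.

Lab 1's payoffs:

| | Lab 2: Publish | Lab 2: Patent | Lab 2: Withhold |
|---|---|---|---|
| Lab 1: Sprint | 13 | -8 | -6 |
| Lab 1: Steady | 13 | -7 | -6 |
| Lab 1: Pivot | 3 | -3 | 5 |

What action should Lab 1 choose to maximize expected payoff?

Pivot

E[Sprint] = 0.8·(-8) + 0.2·(-6) = -7.6
E[Steady] = 0.8·(-7) + 0.2·(-6) = -6.8
E[Pivot] = 0.8·(-3) + 0.2·(5) = -1.4
Best response: Pivot (-1.4 is the largest).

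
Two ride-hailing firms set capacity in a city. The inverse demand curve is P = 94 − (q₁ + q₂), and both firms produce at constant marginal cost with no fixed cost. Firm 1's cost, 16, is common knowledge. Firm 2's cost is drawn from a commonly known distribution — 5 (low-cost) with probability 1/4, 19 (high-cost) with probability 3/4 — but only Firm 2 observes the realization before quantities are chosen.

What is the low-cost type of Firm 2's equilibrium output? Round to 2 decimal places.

Firm 2 with cost c maximizes (94 − (q₁+q₂) − c)·q₂, giving q₂(c) = (94 − c − q₁)/2.
E[c₂] = 1/4·5 + 3/4·19 = 15.5
Firm 1's FOC against E[q₂] yields q₁ = (94 − 2·16 + E[c₂])/3 = (94 − 32 + 15.5)/3 = 25.8333.
q₂(low-cost) = (94 − 5 − 25.8333)/2 = 31.5833.

31.58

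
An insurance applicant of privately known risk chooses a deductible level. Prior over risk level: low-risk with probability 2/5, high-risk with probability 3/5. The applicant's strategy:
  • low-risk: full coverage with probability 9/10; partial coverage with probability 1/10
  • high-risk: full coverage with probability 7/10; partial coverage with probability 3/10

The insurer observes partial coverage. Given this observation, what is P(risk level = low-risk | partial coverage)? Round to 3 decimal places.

P(partial coverage) = (2/5)·(1/10) + (3/5)·(3/10) = 11/50
P(low-risk | partial coverage) = ((2/5)·(1/10)) / (11/50) = (1/25) / (11/50) = 2/11

0.182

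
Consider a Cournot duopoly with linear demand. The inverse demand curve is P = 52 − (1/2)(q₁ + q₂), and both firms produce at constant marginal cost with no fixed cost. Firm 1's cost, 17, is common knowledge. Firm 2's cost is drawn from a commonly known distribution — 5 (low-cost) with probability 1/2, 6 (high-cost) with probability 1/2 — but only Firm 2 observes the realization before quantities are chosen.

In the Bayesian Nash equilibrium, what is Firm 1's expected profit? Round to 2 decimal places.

Firm 2 with cost c maximizes (52 − (1/2)(q₁+q₂) − c)·q₂, giving q₂(c) = (52 − c − (1/2)q₁).
E[c₂] = 1/2·5 + 1/2·6 = 5.5
Firm 1's FOC against E[q₂] yields q₁ = (52 − 2·17 + E[c₂])/(3/2) = (52 − 34 + 5.5)/(3/2) = 15.6667.
E[P] = 52 − (1/2)·(q₁ + E[q₂]) = 24.8333; Firm 1's expected profit = (E[P] − 17)·q₁ = (24.8333 − 17)·15.6667 = 122.722.

122.72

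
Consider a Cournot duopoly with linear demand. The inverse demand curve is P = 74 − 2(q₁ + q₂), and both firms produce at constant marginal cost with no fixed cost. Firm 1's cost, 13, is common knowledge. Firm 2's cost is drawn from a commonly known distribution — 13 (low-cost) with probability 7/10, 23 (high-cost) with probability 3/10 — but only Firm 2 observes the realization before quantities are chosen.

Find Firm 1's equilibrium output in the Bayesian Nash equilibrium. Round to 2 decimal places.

Type-c best response for Firm 2: q₂(c) = (74 − c)/4 − q₁/2.
Firm 1 maximizes expected profit; its first-order condition is 74 − 4q₁ − 2E[q₂] − 13 = 0.
Substituting E[q₂] and solving: E[c₂] = 16, so q₁ = (74 − 2·13 + 16)/6 = 10.6667.

10.67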